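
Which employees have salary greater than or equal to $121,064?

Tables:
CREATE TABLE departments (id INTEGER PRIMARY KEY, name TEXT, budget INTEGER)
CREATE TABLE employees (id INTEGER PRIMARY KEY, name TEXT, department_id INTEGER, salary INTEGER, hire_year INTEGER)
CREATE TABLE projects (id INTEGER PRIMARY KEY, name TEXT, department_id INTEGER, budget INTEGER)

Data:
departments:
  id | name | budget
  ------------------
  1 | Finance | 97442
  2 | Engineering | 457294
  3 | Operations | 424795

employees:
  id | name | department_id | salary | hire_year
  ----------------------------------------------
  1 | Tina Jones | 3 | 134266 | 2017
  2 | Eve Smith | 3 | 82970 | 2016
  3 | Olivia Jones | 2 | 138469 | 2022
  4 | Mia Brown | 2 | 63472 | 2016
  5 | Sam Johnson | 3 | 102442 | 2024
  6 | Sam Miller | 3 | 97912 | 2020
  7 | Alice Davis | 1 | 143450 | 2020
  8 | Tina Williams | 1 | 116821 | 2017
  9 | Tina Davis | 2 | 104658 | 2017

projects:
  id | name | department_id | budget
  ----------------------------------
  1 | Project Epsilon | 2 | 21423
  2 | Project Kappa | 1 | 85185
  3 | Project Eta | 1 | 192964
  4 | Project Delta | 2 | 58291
SELECT name, salary FROM employees WHERE salary >= 121064

Execution result:
name | salary
Tina Jones | 134266
Olivia Jones | 138469
Alice Davis | 143450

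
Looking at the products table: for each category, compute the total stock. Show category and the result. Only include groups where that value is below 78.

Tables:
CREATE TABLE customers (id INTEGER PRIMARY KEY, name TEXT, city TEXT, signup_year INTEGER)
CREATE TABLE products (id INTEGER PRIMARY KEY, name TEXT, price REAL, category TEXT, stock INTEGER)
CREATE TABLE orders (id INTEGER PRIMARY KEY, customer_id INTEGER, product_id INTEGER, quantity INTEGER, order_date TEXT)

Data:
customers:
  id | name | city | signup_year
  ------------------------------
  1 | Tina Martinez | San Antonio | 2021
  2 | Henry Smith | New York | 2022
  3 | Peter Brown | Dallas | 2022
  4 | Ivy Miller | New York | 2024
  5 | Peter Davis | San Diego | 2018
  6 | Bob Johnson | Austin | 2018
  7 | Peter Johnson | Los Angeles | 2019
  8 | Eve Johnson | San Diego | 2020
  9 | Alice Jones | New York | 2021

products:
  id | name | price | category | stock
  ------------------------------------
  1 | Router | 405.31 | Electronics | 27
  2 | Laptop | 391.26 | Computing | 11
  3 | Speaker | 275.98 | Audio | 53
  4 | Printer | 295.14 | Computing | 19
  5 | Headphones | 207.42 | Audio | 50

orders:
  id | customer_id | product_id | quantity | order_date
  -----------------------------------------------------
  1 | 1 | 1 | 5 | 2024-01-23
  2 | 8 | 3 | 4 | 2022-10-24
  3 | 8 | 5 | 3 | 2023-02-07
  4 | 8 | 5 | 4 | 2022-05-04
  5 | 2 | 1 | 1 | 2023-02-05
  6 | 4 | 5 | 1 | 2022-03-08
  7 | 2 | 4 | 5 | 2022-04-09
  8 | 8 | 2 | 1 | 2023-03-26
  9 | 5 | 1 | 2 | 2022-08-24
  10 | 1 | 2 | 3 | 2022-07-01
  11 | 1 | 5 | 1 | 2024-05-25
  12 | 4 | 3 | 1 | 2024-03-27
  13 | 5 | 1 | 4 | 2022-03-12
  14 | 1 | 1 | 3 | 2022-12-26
SELECT category, SUM(stock) AS sum_stock FROM products GROUP BY category HAVING SUM(stock) < 78

Execution result:
category | sum_stock
Computing | 30
Electronics | 27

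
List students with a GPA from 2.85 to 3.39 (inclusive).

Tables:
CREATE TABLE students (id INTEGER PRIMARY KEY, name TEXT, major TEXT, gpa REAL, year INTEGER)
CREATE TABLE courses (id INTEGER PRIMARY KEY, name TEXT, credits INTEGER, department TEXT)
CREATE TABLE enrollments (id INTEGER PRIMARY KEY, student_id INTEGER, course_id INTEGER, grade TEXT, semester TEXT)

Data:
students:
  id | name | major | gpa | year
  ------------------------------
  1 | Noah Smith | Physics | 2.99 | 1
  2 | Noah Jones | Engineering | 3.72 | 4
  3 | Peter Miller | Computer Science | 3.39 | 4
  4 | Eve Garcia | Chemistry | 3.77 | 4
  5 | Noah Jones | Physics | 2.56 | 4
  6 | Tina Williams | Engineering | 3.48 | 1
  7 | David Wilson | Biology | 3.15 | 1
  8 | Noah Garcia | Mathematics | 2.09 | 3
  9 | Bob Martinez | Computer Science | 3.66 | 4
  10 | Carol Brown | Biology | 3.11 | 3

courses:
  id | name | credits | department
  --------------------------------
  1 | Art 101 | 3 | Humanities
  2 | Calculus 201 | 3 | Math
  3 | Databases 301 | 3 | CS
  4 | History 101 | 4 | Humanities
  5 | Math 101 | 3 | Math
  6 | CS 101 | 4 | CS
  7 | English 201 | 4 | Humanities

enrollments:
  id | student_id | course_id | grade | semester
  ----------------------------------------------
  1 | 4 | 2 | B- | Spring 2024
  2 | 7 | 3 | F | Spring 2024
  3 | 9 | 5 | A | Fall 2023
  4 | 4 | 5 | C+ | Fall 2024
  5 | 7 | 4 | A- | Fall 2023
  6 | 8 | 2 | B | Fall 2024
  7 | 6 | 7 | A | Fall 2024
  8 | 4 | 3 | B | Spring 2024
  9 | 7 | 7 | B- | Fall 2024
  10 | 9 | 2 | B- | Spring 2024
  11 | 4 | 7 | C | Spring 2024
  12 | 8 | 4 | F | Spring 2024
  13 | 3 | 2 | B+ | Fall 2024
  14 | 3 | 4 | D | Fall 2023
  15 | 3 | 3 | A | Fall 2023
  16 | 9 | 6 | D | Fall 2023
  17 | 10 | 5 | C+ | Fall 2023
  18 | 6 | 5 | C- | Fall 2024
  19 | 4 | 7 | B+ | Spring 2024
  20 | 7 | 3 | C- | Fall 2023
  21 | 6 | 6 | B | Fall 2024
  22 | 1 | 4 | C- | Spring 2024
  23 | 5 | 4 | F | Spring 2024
SELECT name, gpa FROM students WHERE gpa BETWEEN 2.85 AND 3.39

Execution result:
name | gpa
Noah Smith | 2.99
Peter Miller | 3.39
David Wilson | 3.15
Carol Brown | 3.11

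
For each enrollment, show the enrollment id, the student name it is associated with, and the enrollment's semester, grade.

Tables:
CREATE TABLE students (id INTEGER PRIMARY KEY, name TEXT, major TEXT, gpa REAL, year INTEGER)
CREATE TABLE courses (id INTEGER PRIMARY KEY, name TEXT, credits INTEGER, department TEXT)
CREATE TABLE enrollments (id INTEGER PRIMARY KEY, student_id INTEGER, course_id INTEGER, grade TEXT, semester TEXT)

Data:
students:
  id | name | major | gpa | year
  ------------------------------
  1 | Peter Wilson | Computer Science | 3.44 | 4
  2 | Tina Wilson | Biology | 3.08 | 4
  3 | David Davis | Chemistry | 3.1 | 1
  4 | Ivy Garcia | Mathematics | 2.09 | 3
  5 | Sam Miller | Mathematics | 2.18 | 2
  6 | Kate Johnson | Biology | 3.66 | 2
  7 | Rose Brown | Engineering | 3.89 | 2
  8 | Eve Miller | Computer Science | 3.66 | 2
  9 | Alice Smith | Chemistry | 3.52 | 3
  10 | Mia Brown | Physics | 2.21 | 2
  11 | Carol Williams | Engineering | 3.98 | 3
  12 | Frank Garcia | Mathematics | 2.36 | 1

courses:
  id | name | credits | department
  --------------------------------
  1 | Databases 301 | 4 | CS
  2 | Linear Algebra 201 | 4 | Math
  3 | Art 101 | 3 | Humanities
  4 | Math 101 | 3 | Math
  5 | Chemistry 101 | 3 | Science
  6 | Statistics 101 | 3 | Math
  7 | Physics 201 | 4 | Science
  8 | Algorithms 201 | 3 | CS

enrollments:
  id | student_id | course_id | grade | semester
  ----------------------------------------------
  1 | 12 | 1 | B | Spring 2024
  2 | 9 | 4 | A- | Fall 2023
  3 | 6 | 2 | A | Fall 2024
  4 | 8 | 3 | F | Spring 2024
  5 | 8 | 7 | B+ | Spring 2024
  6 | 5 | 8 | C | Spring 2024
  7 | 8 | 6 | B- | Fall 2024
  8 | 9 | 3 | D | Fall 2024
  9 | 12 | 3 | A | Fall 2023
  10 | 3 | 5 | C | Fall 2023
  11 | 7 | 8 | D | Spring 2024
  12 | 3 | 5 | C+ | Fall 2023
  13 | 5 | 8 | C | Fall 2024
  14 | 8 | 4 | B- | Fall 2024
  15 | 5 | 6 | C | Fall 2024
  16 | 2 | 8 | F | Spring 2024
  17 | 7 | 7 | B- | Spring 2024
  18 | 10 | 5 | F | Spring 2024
SELECT c.id, p.name AS student, c.semester, c.grade FROM enrollments c JOIN students p ON c.student_id = p.id

Execution result:
id | student | semester | grade
1 | Frank Garcia | Spring 2024 | B
2 | Alice Smith | Fall 2023 | A-
3 | Kate Johnson | Fall 2024 | A
4 | Eve Miller | Spring 2024 | F
5 | Eve Miller | Spring 2024 | B+
6 | Sam Miller | Spring 2024 | C
7 | Eve Miller | Fall 2024 | B-
8 | Alice Smith | Fall 2024 | D
9 | Frank Garcia | Fall 2023 | A
10 | David Davis | Fall 2023 | C
11 | Rose Brown | Spring 2024 | D
12 | David Davis | Fall 2023 | C+
13 | Sam Miller | Fall 2024 | C
14 | Eve Miller | Fall 2024 | B-
15 | Sam Miller | Fall 2024 | C
16 | Tina Wilson | Spring 2024 | F
17 | Rose Brown | Spring 2024 | B-
18 | Mia Brown | Spring 2024 | F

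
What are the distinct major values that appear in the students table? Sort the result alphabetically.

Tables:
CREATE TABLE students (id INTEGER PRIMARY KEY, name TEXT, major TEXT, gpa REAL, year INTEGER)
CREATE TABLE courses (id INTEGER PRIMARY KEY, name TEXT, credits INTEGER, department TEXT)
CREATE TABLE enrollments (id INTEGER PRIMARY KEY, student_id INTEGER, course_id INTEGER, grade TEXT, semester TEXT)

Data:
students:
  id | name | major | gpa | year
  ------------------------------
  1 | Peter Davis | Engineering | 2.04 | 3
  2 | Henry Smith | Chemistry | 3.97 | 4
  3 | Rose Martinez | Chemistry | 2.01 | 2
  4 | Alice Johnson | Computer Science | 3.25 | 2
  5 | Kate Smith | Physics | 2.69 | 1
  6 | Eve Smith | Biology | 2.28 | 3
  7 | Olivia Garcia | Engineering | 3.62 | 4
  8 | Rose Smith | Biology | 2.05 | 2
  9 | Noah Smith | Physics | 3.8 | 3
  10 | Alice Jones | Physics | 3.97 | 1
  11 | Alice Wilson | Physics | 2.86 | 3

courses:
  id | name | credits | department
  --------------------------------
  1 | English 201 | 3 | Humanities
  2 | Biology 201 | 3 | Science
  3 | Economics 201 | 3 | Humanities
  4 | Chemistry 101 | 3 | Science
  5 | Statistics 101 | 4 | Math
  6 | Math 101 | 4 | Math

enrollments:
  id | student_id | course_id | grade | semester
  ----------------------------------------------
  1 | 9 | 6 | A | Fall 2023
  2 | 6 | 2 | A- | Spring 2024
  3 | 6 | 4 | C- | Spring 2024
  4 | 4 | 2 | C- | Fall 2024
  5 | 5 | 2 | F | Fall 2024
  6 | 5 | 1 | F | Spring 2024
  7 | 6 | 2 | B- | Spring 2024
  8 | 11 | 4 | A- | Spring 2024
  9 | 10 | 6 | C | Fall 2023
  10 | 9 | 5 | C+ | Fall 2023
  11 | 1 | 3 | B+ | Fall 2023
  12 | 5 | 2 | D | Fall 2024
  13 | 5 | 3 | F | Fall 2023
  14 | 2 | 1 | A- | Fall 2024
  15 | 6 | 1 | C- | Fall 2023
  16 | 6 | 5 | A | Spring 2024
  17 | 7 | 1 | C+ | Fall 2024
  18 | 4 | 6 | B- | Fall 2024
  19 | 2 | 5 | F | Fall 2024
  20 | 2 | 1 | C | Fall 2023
SELECT DISTINCT major FROM students ORDER BY major

Execution result:
major
Biology
Chemistry
Computer Science
Engineering
Physics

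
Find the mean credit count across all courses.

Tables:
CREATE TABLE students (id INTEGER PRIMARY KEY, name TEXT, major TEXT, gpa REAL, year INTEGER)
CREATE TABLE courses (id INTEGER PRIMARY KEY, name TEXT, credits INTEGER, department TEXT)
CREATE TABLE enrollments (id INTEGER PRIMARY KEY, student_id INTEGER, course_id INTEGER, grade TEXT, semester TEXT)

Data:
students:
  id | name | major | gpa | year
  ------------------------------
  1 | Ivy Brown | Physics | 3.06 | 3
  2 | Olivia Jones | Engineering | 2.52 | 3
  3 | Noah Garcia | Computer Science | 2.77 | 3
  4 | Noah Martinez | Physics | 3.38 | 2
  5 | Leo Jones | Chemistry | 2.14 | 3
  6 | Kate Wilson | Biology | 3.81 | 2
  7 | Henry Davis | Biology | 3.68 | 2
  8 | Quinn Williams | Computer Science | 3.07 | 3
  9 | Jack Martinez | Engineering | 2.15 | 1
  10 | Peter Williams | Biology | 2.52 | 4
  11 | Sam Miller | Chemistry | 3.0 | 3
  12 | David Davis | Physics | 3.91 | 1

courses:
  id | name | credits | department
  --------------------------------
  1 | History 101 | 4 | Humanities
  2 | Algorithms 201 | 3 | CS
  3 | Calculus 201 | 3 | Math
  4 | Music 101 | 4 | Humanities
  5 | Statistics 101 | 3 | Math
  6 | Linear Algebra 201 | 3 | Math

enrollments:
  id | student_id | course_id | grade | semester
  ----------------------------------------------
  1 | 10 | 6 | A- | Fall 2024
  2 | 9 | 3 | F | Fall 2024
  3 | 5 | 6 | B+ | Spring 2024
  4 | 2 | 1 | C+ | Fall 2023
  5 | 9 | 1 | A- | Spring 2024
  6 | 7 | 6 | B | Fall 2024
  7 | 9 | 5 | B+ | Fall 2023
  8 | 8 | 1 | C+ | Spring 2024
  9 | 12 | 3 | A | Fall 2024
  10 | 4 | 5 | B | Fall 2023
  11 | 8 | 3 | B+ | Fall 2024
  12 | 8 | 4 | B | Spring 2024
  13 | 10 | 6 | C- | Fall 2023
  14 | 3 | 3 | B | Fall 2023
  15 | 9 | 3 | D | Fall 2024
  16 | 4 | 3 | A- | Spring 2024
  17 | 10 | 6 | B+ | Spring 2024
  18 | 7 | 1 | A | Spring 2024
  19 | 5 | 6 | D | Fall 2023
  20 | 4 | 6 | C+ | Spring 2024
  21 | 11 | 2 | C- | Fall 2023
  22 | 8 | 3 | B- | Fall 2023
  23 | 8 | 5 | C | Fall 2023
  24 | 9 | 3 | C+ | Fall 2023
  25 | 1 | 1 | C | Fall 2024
SELECT AVG(credits) FROM courses

Execution result:
3.33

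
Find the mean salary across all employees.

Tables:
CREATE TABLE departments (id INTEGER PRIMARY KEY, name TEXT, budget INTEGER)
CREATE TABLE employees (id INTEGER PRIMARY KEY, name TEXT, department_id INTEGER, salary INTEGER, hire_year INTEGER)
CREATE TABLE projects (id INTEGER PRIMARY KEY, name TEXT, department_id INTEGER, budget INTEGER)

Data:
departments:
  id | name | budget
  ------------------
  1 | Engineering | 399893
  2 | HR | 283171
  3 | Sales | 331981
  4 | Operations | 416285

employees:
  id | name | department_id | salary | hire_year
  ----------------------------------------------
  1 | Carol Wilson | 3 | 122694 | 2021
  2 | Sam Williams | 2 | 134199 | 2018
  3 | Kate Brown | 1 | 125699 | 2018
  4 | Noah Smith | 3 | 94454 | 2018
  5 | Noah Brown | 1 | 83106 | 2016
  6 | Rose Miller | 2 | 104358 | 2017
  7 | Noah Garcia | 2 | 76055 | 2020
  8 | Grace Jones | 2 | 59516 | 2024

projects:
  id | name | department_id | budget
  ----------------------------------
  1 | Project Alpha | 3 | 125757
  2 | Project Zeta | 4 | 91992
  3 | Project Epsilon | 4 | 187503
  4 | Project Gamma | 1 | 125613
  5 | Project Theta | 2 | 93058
SELECT AVG(salary) FROM employees

Execution result:
100010.13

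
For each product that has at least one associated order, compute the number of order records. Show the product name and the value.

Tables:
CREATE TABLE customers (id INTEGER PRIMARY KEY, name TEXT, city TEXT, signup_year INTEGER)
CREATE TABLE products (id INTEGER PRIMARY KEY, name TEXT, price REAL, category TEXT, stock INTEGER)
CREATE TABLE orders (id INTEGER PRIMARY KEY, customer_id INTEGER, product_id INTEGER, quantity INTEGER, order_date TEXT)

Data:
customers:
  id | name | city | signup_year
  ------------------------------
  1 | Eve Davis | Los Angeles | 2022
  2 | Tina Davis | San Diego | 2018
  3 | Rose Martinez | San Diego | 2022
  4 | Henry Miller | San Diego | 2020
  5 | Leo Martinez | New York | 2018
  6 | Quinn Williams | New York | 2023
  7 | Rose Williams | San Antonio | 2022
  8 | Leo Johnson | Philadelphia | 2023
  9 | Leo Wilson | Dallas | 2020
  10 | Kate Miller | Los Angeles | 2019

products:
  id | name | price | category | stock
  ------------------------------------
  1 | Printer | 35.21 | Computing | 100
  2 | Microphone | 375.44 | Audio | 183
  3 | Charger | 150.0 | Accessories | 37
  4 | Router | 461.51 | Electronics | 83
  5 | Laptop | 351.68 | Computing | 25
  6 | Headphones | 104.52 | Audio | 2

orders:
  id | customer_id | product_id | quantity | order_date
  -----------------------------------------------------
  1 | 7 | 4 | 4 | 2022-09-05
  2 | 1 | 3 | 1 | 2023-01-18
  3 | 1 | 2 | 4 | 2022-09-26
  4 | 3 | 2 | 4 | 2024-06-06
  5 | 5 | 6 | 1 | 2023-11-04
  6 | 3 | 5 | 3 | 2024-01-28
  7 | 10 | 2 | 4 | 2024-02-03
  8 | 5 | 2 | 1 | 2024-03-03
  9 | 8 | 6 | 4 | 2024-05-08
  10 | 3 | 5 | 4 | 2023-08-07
SELECT p.name, COUNT(*) AS n FROM orders c JOIN products p ON c.product_id = p.id GROUP BY p.id, p.name

Execution result:
name | n
Microphone | 4
Charger | 1
Router | 1
Laptop | 2
Headphones | 2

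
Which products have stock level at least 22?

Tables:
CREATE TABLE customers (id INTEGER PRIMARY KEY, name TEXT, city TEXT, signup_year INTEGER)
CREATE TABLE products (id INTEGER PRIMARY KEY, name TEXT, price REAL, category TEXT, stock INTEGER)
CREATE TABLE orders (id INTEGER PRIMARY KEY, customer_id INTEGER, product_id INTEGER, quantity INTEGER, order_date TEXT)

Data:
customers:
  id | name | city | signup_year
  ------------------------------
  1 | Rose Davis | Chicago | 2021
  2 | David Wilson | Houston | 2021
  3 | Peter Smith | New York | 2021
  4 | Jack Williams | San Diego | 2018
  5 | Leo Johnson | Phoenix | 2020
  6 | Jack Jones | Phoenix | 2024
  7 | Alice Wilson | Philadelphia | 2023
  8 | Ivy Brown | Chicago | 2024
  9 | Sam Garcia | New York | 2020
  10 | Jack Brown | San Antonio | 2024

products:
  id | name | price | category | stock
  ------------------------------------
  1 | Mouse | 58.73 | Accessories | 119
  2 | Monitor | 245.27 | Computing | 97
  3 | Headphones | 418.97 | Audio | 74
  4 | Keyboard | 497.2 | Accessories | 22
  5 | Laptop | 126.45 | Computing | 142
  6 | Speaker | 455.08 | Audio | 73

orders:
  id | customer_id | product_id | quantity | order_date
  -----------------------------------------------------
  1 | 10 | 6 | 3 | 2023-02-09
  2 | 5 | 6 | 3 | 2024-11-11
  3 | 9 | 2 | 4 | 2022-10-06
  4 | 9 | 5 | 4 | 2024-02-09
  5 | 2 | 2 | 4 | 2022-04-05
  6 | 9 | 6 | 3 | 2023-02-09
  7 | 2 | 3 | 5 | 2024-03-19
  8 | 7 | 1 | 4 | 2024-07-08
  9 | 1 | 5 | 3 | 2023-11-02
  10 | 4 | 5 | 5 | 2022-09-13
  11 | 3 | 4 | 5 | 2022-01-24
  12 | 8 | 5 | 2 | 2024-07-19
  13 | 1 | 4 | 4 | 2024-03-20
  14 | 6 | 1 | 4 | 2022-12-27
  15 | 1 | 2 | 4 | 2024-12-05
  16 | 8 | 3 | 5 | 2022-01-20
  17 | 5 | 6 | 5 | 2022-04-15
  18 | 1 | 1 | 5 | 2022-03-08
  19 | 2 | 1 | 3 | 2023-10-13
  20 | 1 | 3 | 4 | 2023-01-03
SELECT name, stock FROM products WHERE stock >= 22

Execution result:
name | stock
Mouse | 119
Monitor | 97
Headphones | 74
Keyboard | 22
Laptop | 142
Speaker | 73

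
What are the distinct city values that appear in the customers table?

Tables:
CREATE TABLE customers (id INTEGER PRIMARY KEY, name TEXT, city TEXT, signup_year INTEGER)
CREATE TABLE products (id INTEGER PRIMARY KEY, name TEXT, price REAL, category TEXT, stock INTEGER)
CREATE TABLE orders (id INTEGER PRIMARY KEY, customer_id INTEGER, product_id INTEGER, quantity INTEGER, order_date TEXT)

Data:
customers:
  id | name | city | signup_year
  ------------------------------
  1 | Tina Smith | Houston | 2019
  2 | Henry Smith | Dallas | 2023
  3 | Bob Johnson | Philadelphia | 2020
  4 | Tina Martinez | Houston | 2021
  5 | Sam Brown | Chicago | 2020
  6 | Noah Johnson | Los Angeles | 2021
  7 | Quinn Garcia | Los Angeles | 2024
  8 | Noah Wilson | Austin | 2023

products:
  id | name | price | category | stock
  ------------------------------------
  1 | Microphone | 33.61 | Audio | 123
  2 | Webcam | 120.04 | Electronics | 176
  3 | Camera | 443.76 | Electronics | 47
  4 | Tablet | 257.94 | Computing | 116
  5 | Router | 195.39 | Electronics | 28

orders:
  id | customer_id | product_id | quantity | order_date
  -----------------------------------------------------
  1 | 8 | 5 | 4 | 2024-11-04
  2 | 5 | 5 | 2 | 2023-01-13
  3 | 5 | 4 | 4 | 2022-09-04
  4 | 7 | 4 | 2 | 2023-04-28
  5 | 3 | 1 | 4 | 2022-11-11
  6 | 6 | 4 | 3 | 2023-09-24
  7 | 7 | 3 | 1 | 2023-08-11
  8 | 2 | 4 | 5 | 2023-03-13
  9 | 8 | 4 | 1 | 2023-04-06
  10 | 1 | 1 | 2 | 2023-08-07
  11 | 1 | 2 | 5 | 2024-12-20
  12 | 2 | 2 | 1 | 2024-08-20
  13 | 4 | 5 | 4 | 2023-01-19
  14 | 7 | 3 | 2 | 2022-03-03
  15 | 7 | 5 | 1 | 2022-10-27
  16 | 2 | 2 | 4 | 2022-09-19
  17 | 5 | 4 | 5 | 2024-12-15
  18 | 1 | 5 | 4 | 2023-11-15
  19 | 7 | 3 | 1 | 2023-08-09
SELECT DISTINCT city FROM customers

Execution result:
city
Houston
Dallas
Philadelphia
Chicago
Los Angeles
Austin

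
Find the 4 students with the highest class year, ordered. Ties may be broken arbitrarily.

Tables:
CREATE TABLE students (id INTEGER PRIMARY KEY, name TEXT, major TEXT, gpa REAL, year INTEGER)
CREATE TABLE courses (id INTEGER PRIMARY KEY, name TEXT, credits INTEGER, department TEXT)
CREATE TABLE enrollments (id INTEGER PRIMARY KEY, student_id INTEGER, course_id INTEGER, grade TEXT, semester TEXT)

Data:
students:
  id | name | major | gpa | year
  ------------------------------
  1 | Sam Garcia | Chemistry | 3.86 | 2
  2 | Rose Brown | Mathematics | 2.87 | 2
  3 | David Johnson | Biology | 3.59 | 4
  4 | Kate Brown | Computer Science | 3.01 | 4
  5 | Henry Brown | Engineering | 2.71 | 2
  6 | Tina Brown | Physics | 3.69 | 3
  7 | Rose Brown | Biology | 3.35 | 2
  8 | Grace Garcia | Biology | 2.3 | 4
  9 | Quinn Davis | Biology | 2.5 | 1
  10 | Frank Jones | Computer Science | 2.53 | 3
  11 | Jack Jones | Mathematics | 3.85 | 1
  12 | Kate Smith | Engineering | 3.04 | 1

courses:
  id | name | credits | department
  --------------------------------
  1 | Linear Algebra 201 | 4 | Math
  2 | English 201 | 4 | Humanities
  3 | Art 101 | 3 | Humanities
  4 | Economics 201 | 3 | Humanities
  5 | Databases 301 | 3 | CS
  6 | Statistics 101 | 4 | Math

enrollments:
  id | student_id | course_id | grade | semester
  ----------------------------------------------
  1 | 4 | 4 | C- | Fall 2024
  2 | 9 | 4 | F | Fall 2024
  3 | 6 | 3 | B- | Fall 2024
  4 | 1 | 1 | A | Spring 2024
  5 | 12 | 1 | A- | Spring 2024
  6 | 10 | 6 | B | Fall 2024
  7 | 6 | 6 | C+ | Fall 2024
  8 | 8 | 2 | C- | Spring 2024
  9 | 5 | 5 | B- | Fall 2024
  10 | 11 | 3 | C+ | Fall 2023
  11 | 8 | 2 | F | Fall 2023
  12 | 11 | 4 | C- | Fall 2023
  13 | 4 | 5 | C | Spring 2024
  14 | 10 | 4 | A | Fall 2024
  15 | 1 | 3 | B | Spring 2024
SELECT name, year FROM students ORDER BY year DESC LIMIT 4

Execution result:
name | year
David Johnson | 4
Kate Brown | 4
Grace Garcia | 4
Tina Brown | 3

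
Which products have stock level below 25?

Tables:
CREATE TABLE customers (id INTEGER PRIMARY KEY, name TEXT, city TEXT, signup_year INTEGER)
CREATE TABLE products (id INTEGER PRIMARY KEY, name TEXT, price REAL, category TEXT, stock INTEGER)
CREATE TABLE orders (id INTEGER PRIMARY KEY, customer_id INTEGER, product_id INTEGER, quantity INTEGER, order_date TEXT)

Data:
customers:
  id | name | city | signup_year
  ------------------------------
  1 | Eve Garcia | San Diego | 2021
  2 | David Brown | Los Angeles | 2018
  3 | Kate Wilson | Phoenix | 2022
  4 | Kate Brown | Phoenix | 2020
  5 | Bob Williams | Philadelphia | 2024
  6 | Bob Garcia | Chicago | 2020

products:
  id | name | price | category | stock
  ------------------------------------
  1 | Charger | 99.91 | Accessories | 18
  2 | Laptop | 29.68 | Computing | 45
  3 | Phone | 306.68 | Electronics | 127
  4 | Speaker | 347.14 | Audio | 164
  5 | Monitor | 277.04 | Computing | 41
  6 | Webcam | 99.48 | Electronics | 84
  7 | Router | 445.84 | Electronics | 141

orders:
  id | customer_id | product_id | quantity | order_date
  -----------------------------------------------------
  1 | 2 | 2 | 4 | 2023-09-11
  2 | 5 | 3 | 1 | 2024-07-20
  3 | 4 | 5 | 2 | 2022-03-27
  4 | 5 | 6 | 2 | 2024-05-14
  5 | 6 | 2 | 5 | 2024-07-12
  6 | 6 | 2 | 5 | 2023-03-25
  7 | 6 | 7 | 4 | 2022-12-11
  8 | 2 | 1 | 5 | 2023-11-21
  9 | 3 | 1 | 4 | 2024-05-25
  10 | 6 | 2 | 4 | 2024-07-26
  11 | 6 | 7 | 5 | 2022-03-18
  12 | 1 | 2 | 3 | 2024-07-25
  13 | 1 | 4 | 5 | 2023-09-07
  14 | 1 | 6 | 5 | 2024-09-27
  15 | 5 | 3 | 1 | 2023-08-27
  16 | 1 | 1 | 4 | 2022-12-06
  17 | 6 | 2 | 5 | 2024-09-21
SELECT name, stock FROM products WHERE stock < 25

Execution result:
name | stock
Charger | 18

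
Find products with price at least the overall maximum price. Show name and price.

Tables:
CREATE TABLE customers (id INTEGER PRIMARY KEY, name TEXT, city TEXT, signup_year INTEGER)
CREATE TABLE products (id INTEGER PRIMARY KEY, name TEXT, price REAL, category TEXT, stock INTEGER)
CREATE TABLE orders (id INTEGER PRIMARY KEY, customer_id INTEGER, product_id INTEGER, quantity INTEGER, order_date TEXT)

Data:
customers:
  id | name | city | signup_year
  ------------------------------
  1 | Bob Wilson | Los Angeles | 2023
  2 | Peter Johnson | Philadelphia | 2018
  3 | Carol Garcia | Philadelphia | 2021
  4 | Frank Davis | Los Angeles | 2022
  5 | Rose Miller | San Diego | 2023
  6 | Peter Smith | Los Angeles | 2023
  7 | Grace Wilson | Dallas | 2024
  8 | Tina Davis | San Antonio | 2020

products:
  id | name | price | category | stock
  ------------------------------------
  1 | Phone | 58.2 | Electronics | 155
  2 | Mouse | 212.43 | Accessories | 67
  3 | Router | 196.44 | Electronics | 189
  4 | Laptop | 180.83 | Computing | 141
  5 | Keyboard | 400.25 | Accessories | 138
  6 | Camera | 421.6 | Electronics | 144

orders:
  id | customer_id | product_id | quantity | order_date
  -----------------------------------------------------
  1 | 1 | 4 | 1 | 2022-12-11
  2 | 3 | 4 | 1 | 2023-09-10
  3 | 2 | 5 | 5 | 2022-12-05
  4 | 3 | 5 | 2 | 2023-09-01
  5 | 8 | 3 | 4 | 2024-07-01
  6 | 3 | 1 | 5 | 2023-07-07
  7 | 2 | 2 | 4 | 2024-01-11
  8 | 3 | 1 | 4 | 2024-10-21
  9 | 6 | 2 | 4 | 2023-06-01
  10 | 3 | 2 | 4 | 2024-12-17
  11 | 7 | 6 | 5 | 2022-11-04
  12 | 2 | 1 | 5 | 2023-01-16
SELECT name, price FROM products WHERE price >= (SELECT MAX(price) FROM products)

Execution result:
name | price
Camera | 421.60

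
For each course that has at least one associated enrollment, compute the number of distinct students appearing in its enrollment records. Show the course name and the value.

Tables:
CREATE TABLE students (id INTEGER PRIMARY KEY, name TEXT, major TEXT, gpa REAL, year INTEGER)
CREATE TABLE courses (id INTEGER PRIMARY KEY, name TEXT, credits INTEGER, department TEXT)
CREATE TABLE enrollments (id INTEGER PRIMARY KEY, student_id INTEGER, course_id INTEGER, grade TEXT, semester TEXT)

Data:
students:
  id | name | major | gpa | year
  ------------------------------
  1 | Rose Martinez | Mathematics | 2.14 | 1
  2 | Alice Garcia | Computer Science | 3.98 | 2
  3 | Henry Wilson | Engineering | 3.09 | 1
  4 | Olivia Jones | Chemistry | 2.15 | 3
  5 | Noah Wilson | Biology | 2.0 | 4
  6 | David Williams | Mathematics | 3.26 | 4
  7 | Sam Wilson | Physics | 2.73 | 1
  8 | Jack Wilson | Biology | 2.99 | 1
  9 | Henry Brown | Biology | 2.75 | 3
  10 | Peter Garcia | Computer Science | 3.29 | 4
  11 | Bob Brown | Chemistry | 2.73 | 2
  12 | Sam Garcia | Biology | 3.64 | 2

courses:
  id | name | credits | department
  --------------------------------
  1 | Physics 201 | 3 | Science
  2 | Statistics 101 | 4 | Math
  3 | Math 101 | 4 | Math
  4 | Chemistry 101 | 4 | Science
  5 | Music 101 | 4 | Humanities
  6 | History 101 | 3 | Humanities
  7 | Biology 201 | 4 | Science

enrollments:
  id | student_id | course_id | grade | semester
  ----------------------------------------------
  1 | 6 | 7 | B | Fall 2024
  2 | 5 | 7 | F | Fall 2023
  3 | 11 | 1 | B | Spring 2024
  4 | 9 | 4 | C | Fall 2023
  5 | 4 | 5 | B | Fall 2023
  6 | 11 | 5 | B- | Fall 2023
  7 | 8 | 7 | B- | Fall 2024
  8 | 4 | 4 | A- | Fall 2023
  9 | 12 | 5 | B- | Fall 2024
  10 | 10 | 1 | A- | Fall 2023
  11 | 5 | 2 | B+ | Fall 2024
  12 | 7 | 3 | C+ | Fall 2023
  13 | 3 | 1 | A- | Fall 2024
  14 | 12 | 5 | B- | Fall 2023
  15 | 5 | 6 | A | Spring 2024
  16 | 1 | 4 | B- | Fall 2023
SELECT p.name, COUNT(DISTINCT c.student_id) AS distinct_student_count FROM enrollments c JOIN courses p ON c.course_id = p.id GROUP BY p.id, p.name

Execution result:
name | distinct_student_count
Physics 201 | 3
Statistics 101 | 1
Math 101 | 1
Chemistry 101 | 3
Music 101 | 3
History 101 | 1
Biology 201 | 3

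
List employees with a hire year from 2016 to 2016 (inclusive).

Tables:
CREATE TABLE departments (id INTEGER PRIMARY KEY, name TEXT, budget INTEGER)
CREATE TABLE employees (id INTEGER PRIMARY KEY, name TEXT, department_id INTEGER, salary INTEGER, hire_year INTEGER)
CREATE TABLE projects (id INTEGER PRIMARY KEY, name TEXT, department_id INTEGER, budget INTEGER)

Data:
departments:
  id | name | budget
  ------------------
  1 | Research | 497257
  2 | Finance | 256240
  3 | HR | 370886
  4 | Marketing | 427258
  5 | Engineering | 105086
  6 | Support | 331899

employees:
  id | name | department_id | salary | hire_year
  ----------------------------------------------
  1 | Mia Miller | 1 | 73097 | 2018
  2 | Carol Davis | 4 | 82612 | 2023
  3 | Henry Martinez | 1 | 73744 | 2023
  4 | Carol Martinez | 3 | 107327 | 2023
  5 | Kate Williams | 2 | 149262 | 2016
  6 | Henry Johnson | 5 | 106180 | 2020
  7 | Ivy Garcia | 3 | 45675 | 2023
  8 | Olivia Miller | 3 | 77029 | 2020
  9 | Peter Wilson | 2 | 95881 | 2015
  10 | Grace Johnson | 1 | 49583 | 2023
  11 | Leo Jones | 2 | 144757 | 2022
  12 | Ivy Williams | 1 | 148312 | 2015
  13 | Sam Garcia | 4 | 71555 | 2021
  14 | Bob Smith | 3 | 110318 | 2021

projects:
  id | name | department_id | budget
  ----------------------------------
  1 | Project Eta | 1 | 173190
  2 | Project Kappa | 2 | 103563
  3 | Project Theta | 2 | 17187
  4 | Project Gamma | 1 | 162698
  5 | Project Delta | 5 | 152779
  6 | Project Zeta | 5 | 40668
SELECT name, hire_year FROM employees WHERE hire_year BETWEEN 2016 AND 2016

Execution result:
name | hire_year
Kate Williams | 2016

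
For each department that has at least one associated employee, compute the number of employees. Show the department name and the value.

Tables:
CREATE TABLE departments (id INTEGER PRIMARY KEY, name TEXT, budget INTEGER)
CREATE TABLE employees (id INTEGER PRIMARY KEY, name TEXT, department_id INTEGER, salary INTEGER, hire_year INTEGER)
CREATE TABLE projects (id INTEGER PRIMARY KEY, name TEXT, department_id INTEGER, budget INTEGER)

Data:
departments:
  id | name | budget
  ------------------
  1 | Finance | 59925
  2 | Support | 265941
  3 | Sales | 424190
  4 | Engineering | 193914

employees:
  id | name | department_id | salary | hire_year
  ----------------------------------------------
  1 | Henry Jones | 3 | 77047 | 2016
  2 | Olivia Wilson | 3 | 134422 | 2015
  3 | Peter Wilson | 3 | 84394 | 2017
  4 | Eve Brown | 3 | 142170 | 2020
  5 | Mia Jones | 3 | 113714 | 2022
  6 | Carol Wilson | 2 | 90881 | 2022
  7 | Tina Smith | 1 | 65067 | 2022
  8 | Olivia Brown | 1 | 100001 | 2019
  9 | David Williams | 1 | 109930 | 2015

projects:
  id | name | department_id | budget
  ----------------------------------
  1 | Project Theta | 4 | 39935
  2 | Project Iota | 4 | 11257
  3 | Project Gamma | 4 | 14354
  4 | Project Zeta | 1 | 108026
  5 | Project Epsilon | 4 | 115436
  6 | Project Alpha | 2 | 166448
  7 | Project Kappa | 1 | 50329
SELECT p.name, COUNT(*) AS n FROM employees c JOIN departments p ON c.department_id = p.id GROUP BY p.id, p.name

Execution result:
name | n
Finance | 3
Support | 1
Sales | 5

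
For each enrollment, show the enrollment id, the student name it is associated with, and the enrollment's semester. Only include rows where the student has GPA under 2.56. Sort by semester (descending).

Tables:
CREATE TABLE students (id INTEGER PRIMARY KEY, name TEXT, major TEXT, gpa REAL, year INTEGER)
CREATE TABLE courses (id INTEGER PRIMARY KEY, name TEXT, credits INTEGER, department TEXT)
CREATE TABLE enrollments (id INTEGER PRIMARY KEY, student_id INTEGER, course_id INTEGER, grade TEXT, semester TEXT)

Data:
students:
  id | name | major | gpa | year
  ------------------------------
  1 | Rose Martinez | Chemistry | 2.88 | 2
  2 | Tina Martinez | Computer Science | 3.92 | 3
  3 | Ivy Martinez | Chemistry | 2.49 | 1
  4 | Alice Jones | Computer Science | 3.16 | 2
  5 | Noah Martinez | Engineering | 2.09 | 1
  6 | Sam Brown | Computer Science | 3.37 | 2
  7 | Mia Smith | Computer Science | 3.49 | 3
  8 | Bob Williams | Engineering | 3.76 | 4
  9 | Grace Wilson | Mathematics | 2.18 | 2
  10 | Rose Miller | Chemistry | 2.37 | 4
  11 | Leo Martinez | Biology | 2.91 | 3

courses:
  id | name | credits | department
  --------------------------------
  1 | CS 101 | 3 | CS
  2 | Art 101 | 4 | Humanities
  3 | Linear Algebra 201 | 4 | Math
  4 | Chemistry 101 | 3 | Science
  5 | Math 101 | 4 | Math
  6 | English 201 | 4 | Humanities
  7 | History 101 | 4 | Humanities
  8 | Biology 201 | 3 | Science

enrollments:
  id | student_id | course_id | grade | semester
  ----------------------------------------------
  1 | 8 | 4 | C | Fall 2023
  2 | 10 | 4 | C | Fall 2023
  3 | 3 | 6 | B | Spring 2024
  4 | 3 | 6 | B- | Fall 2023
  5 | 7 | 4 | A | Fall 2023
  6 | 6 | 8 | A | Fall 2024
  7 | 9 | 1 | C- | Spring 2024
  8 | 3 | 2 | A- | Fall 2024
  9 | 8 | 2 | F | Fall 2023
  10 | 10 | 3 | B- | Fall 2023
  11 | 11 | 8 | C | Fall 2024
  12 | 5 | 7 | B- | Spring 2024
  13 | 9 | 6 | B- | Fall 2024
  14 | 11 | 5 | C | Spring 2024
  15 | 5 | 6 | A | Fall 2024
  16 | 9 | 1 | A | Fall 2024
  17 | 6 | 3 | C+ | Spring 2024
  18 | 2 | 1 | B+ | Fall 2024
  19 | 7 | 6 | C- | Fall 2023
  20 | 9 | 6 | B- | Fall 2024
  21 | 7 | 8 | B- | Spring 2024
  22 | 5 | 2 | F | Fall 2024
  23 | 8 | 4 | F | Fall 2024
SELECT c.id, p.name AS student, c.semester FROM enrollments c JOIN students p ON c.student_id = p.id WHERE p.gpa < 2.56 ORDER BY c.semester DESC

Execution result:
id | student | semester
3 | Ivy Martinez | Spring 2024
7 | Grace Wilson | Spring 2024
12 | Noah Martinez | Spring 2024
8 | Ivy Martinez | Fall 2024
13 | Grace Wilson | Fall 2024
15 | Noah Martinez | Fall 2024
16 | Grace Wilson | Fall 2024
20 | Grace Wilson | Fall 2024
22 | Noah Martinez | Fall 2024
2 | Rose Miller | Fall 2023
4 | Ivy Martinez | Fall 2023
10 | Rose Miller | Fall 2023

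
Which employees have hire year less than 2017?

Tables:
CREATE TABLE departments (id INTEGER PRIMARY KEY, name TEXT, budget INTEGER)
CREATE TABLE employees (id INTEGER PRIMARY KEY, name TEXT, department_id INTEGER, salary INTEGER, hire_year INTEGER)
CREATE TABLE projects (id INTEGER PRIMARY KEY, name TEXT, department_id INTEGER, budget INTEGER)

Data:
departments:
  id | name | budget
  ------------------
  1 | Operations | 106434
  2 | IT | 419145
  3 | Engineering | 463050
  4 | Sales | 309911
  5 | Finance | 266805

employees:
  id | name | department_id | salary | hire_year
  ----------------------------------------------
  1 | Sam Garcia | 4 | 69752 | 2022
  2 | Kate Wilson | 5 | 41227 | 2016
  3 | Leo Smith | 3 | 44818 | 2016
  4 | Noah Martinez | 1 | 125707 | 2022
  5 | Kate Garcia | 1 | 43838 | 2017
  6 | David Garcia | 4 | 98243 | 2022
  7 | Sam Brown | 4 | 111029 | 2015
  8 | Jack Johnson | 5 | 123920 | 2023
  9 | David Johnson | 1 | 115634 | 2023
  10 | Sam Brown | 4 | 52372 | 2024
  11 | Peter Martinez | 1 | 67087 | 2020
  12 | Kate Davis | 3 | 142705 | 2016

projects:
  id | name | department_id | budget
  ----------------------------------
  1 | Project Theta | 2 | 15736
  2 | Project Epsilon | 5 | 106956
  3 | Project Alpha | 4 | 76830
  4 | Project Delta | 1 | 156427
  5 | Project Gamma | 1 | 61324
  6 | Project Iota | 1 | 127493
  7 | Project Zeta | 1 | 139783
SELECT name, hire_year FROM employees WHERE hire_year < 2017

Execution result:
name | hire_year
Kate Wilson | 2016
Leo Smith | 2016
Sam Brown | 2015
Kate Davis | 2016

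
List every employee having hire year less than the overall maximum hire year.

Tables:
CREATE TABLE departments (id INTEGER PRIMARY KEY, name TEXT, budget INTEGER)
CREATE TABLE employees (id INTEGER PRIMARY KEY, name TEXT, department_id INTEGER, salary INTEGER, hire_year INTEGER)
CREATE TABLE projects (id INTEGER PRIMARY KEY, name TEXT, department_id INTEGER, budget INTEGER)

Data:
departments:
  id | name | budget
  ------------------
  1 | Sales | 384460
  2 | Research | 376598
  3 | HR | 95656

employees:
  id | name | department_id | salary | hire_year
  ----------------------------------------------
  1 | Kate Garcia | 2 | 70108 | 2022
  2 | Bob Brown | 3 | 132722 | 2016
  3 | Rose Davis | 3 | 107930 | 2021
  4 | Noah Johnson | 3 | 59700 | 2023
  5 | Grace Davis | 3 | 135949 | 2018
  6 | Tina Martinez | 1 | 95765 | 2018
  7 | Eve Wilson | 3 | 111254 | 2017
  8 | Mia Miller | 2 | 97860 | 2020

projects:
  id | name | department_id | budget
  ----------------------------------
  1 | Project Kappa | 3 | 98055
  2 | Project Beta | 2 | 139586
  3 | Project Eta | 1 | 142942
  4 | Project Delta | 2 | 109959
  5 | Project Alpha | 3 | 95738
SELECT name, hire_year FROM employees WHERE hire_year < (SELECT MAX(hire_year) FROM employees)

Execution result:
name | hire_year
Kate Garcia | 2022
Bob Brown | 2016
Rose Davis | 2021
Grace Davis | 2018
Tina Martinez | 2018
Eve Wilson | 2017
Mia Miller | 2020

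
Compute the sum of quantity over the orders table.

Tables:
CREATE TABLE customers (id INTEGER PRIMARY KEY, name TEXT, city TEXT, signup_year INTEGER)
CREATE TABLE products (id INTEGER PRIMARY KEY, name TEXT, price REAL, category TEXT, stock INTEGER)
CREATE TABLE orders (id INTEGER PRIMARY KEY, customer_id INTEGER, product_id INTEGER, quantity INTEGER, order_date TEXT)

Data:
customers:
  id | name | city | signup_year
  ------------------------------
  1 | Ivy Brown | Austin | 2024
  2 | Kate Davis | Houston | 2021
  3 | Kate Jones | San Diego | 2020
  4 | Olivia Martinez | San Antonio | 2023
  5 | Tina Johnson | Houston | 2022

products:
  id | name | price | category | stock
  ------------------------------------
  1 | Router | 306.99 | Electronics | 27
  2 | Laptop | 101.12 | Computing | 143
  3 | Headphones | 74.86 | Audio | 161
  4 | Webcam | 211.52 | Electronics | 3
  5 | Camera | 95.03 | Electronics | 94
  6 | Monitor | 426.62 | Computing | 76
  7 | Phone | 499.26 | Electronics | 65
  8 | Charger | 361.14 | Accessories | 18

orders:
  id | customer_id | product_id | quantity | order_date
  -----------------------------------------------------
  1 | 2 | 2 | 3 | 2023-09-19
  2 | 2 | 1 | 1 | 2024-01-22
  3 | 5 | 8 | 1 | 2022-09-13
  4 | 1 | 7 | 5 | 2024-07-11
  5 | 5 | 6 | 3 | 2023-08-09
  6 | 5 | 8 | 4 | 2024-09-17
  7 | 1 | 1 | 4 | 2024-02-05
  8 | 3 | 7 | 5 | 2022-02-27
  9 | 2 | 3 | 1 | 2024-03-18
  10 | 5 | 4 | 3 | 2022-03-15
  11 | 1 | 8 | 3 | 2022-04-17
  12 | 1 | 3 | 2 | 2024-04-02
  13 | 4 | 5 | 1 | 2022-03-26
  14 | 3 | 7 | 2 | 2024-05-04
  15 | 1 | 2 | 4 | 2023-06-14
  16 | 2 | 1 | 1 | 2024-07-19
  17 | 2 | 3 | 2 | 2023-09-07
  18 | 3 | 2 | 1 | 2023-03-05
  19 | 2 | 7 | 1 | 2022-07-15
SELECT SUM(quantity) FROM orders

Execution result:
47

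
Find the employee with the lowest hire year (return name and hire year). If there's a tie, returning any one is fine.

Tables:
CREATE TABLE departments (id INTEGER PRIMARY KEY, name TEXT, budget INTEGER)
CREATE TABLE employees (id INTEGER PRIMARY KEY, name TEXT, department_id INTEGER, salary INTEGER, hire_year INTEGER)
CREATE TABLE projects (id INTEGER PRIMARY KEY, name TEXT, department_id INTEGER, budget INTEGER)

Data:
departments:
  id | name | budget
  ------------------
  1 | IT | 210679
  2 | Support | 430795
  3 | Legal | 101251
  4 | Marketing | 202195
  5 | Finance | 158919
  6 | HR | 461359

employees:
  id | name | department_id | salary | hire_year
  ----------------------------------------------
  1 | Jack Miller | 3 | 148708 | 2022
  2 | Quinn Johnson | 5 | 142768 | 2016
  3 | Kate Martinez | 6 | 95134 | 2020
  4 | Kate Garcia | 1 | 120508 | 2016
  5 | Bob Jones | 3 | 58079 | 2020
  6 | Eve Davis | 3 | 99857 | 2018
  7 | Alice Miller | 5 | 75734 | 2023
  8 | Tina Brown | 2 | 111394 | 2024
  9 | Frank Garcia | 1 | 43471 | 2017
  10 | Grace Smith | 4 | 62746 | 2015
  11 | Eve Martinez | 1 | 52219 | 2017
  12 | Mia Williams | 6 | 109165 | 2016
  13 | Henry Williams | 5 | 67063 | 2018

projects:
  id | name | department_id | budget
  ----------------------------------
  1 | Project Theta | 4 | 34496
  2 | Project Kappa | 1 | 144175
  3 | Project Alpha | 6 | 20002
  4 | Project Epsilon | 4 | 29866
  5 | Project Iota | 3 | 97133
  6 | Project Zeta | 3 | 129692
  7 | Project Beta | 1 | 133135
SELECT name, hire_year FROM employees ORDER BY hire_year ASC LIMIT 1

Execution result:
name | hire_year
Grace Smith | 2015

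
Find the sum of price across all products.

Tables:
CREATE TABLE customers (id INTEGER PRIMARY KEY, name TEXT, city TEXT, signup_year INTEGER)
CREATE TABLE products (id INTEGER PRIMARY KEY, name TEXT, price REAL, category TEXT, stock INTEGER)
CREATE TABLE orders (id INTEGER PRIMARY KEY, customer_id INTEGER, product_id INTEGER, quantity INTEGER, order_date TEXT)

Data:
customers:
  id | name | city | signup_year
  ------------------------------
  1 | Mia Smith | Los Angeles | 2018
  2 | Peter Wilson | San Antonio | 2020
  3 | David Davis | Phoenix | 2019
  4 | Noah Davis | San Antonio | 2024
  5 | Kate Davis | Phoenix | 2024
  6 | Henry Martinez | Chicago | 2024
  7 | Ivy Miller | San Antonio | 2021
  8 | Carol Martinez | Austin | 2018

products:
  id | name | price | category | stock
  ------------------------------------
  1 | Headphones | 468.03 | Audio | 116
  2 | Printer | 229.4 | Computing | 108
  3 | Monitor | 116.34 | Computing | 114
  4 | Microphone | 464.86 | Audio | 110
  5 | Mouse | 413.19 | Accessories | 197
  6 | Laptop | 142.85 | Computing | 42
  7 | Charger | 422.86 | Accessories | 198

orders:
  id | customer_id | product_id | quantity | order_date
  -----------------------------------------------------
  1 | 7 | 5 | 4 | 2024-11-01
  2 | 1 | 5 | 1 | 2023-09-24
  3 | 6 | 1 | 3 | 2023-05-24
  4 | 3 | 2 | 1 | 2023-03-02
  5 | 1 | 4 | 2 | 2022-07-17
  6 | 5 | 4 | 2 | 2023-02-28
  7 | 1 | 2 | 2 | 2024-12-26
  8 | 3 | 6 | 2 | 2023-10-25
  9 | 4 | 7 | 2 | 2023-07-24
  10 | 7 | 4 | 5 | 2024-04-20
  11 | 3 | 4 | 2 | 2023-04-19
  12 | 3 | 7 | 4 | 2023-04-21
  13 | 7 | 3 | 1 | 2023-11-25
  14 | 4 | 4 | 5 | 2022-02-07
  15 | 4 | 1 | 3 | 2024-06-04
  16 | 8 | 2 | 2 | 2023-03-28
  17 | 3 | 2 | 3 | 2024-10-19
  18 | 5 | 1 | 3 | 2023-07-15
SELECT SUM(price) FROM products

Execution result:
2257.53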